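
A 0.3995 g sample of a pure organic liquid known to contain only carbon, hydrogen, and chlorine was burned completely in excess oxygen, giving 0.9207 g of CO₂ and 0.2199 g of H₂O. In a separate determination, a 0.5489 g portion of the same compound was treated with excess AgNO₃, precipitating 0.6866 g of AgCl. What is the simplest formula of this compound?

mol C = 0.9207 g CO₂ ÷ 44.009 g/mol = 0.020921 mol
mol H = 2 × 0.2199 g H₂O ÷ 18.015 g/mol = 0.024413 mol
From the AgCl data: mol Cl per gram of compound = (0.6866 ÷ 143.318) ÷ 0.5489 = 0.0087279 mol/g, so in the 0.3995 g combustion sample mol Cl = 0.0034868 mol
Divide by the smallest (0.0034868 mol): C 6.000, H 7.002, Cl 1.000

C6H7Cl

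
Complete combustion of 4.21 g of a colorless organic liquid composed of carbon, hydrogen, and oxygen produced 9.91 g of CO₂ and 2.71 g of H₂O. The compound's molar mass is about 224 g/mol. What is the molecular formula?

mol C = 9.91 g CO₂ ÷ 44.009 g/mol = 0.2252 mol
mol H = 2 × 2.71 g H₂O ÷ 18.015 g/mol = 0.3009 mol
mass O = 4.21 − (2.705 + 0.3033) = 1.202 g → mol O = 1.202 ÷ 15.999 = 0.07513 mol
Divide by the smallest (0.07513 mol): C 2.997, H 4.004, O 1.000
Empirical formula: C3H4O
Empirical-formula mass = 56.06 g/mol; 224 ÷ 56.06 ≈ 4, so the molecular formula is C12H16O4.

C12H16O4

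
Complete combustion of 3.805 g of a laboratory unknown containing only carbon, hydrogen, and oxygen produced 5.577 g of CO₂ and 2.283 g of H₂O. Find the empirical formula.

mol C = 5.577 g CO₂ ÷ 44.009 g/mol = 0.12672 mol
mol H = 2 × 2.283 g H₂O ÷ 18.015 g/mol = 0.25346 mol
mass O = 3.805 − (1.5221 + 0.25548) = 2.0274 g → mol O = 2.0274 ÷ 15.999 = 0.12672 mol
Divide by the smallest (0.12672 mol): C 1.000, H 2.000, O 1.000

CH2O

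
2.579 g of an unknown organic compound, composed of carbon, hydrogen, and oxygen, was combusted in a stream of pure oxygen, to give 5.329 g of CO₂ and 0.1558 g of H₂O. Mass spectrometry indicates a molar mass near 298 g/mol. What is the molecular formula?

mol C = 5.329 g CO₂ ÷ 44.009 g/mol = 0.12109 mol
mol H = 2 × 0.1558 g H₂O ÷ 18.015 g/mol = 0.017297 mol
mass O = 2.579 − (1.4544 + 0.017435) = 1.1072 g → mol O = 1.1072 ÷ 15.999 = 0.069202 mol
Divide by the smallest (0.017297 mol): C 7.001, H 1.000, O 4.001
Empirical formula: C7HO4
Empirical-formula mass = 149.08 g/mol; 298 ÷ 149.08 ≈ 2, so the molecular formula is C14H2O8.

C14H2O8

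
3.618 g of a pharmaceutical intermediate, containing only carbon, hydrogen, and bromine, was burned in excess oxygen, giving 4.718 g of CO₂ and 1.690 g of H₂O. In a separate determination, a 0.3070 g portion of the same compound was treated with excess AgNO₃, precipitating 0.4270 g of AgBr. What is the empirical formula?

mol C = 4.718 g CO₂ ÷ 44.009 g/mol = 0.10721 mol
mol H = 2 × 1.690 g H₂O ÷ 18.015 g/mol = 0.18762 mol
From the AgBr data: mol Br per gram of compound = (0.4270 ÷ 187.772) ÷ 0.3070 = 0.0074073 mol/g, so in the 3.618 g combustion sample mol Br = 0.026800 mol
Divide by the smallest (0.026800 mol): C 4.000, H 7.001, Br 1.000

C4H7Br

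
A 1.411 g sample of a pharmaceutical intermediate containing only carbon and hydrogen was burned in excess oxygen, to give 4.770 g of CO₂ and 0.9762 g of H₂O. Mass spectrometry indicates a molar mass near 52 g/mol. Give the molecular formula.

C4H4

mol C = 4.770 g CO₂ ÷ 44.009 g/mol = 0.10839 mol
mol H = 2 × 0.9762 g H₂O ÷ 18.015 g/mol = 0.10838 mol
Divide by the smallest (0.10838 mol): C 1.000, H 1.000
Empirical formula: CH
Empirical-formula mass = 13.02 g/mol; 52 ÷ 13.02 ≈ 4, so the molecular formula is C4H4.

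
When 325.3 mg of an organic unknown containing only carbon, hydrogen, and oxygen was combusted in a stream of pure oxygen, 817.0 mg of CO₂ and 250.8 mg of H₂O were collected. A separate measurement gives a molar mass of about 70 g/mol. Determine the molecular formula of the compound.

C4H6O

mol C = 0.8170 g CO₂ ÷ 44.009 g/mol = 0.018564 mol
mol H = 2 × 0.2508 g H₂O ÷ 18.015 g/mol = 0.027843 mol
mass O = 0.3253 − (0.22298 + 0.028066) = 0.074257 g → mol O = 0.074257 ÷ 15.999 = 0.0046414 mol
Divide by the smallest (0.0046414 mol): C 4.000, H 5.999, O 1.000
Empirical formula: C4H6O
Empirical-formula mass = 70.09 g/mol; 70 ÷ 70.09 ≈ 1, so the molecular formula is C4H6O.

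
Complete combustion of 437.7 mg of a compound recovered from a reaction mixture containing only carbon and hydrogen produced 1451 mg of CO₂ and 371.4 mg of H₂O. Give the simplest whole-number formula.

mol C = 1.451 g CO₂ ÷ 44.009 g/mol = 0.032971 mol
mol H = 2 × 0.3714 g H₂O ÷ 18.015 g/mol = 0.041232 mol
Divide by the smallest (0.032971 mol): C 1.000, H 1.251
Multiplying each by 4 gives whole numbers: C 4.00, H 5.00

C4H5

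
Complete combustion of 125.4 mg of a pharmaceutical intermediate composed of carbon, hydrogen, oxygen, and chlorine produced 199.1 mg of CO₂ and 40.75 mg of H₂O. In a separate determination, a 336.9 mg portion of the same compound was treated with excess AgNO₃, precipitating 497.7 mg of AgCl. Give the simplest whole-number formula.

C7H7Cl2O2

mol C = 0.1991 g CO₂ ÷ 44.009 g/mol = 0.0045241 mol
mol H = 2 × 0.04075 g H₂O ÷ 18.015 g/mol = 0.0045240 mol
From the AgCl data: mol Cl per gram of compound = (0.4977 ÷ 143.318) ÷ 0.3369 = 0.010308 mol/g, so in the 0.1254 g combustion sample mol Cl = 0.0012926 mol
mass O = 0.1254 − (0.054339 + 0.0045602 + 0.045823) = 0.020679 g → mol O = 0.020679 ÷ 15.999 = 0.0012925 mol
Divide by the smallest (0.0012925 mol): C 3.500, H 3.500, Cl 1.000, O 1.000
Multiplying each by 2 gives whole numbers: C 7.00, H 7.00, Cl 2.00, O 2.00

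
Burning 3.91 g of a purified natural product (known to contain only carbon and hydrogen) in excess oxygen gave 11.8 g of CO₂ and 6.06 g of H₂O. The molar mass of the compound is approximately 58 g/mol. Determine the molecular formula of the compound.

mol C = 11.8 g CO₂ ÷ 44.009 g/mol = 0.2681 mol
mol H = 2 × 6.06 g H₂O ÷ 18.015 g/mol = 0.6728 mol
Divide by the smallest (0.2681 mol): C 1.000, H 2.509
Multiplying each by 2 gives whole numbers: C 2.00, H 5.02
Empirical formula: C2H5
Empirical-formula mass = 29.06 g/mol; 58 ÷ 29.06 ≈ 2, so the molecular formula is C4H10.

C4H10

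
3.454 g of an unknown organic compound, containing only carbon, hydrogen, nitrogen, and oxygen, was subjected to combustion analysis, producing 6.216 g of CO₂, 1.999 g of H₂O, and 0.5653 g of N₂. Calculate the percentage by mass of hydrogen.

6.48%

mol C = 6.216 g CO₂ ÷ 44.009 g/mol = 0.14124 mol
mol H = 2 × 1.999 g H₂O ÷ 18.015 g/mol = 0.22193 mol
mol N = 2 × 0.5653 g N₂ ÷ 28.014 g/mol = 0.040358 mol
mass O = 3.454 − (1.6965 + 0.22370 + 0.56530) = 0.96852 g → mol O = 0.96852 ÷ 15.999 = 0.060536 mol
mass % H = 0.22370 g ÷ 3.454 g × 100%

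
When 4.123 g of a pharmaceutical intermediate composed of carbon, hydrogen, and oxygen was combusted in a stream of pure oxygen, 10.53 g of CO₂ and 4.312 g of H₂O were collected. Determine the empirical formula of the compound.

C5H10O

mol C = 10.53 g CO₂ ÷ 44.009 g/mol = 0.23927 mol
mol H = 2 × 4.312 g H₂O ÷ 18.015 g/mol = 0.47871 mol
mass O = 4.123 − (2.8739 + 0.48254) = 0.76660 g → mol O = 0.76660 ÷ 15.999 = 0.047915 mol
Divide by the smallest (0.047915 mol): C 4.994, H 9.991, O 1.000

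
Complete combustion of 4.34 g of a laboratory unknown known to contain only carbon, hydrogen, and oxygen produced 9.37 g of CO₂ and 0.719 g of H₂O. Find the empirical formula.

mol C = 9.37 g CO₂ ÷ 44.009 g/mol = 0.2129 mol
mol H = 2 × 0.719 g H₂O ÷ 18.015 g/mol = 0.07982 mol
mass O = 4.34 − (2.557 + 0.08046) = 1.702 g → mol O = 1.702 ÷ 15.999 = 0.1064 mol
Divide by the smallest (0.07982 mol): C 2.667, H 1.000, O 1.333
Multiplying each by 3 gives whole numbers: C 8.00, H 3.00, O 4.00

C8H3O4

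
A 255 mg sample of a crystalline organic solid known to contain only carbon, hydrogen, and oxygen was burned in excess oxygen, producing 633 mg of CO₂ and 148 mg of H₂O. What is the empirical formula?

C7H8O2

mol C = 0.633 g CO₂ ÷ 44.009 g/mol = 0.01438 mol
mol H = 2 × 0.148 g H₂O ÷ 18.015 g/mol = 0.01643 mol
mass O = 0.255 − (0.1728 + 0.01656) = 0.06568 g → mol O = 0.06568 ÷ 15.999 = 0.004105 mol
Divide by the smallest (0.004105 mol): C 3.504, H 4.002, O 1.000
Multiplying each by 2 gives whole numbers: C 7.01, H 8.00, O 2.00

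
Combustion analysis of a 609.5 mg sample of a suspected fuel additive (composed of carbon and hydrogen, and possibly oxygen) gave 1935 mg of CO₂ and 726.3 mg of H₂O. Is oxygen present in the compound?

mol C = 1.935 g CO₂ ÷ 44.009 g/mol = 0.043968 mol
mol H = 2 × 0.7263 g H₂O ÷ 18.015 g/mol = 0.080633 mol
C and H together account for 0.60938 g — essentially the entire 0.6095 g sample — so the compound contains no oxygen.

no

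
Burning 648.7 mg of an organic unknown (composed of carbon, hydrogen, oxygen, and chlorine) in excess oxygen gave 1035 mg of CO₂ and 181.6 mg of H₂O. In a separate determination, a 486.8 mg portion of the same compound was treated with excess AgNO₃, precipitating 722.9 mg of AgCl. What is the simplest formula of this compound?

mol C = 1.035 g CO₂ ÷ 44.009 g/mol = 0.023518 mol
mol H = 2 × 0.1816 g H₂O ÷ 18.015 g/mol = 0.020161 mol
From the AgCl data: mol Cl per gram of compound = (0.7229 ÷ 143.318) ÷ 0.4868 = 0.010362 mol/g, so in the 0.6487 g combustion sample mol Cl = 0.0067216 mol
mass O = 0.6487 − (0.28247 + 0.020322 + 0.23828) = 0.10762 g → mol O = 0.10762 ÷ 15.999 = 0.0067269 mol
Divide by the smallest (0.0067216 mol): C 3.499, H 2.999, Cl 1.000, O 1.001
Multiplying each by 2 gives whole numbers: C 7.00, H 6.00, Cl 2.00, O 2.00

C7H6Cl2O2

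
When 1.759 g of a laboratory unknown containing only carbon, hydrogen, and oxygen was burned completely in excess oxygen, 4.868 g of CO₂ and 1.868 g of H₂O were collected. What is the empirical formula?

mol C = 4.868 g CO₂ ÷ 44.009 g/mol = 0.11061 mol
mol H = 2 × 1.868 g H₂O ÷ 18.015 g/mol = 0.20738 mol
mass O = 1.759 − (1.3286 + 0.20904) = 0.22138 g → mol O = 0.22138 ÷ 15.999 = 0.013837 mol
Divide by the smallest (0.013837 mol): C 7.994, H 14.988, O 1.000

C8H15O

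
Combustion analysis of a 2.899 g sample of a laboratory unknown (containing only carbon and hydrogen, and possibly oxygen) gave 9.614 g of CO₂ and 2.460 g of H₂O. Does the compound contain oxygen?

no

mol C = 9.614 g CO₂ ÷ 44.009 g/mol = 0.21846 mol
mol H = 2 × 2.460 g H₂O ÷ 18.015 g/mol = 0.27311 mol
C and H together account for 2.8992 g — essentially the entire 2.899 g sample — so the compound contains no oxygen.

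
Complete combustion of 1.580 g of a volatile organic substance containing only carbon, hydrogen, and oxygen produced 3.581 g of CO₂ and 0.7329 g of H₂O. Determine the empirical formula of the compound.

mol C = 3.581 g CO₂ ÷ 44.009 g/mol = 0.081370 mol
mol H = 2 × 0.7329 g H₂O ÷ 18.015 g/mol = 0.081366 mol
mass O = 1.580 − (0.97733 + 0.082016) = 0.52065 g → mol O = 0.52065 ÷ 15.999 = 0.032543 mol
Divide by the smallest (0.032543 mol): C 2.500, H 2.500, O 1.000
Multiplying each by 2 gives whole numbers: C 5.00, H 5.00, O 2.00

C5H5O2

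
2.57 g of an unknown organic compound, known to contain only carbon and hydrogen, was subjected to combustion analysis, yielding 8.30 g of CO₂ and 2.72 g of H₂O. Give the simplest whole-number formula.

C5H8

mol C = 8.30 g CO₂ ÷ 44.009 g/mol = 0.1886 mol
mol H = 2 × 2.72 g H₂O ÷ 18.015 g/mol = 0.3020 mol
Divide by the smallest (0.1886 mol): C 1.000, H 1.601
Multiplying each by 5 gives whole numbers: C 5.00, H 8.01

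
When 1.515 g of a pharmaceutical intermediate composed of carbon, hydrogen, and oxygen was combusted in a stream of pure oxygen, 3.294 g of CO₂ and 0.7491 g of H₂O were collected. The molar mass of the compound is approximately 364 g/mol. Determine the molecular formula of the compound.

mol C = 3.294 g CO₂ ÷ 44.009 g/mol = 0.074848 mol
mol H = 2 × 0.7491 g H₂O ÷ 18.015 g/mol = 0.083164 mol
mass O = 1.515 − (0.89900 + 0.083829) = 0.53217 g → mol O = 0.53217 ÷ 15.999 = 0.033263 mol
Divide by the smallest (0.033263 mol): C 2.250, H 2.500, O 1.000
Multiplying each by 4 gives whole numbers: C 9.00, H 10.00, O 4.00
Empirical formula: C9H10O4
Empirical-formula mass = 182.17 g/mol; 364 ÷ 182.17 ≈ 2, so the molecular formula is C18H20O8.

C18H20O8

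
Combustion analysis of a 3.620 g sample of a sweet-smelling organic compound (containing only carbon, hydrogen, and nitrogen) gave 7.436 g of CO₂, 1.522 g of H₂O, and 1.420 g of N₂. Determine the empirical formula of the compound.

mol C = 7.436 g CO₂ ÷ 44.009 g/mol = 0.16897 mol
mol H = 2 × 1.522 g H₂O ÷ 18.015 g/mol = 0.16897 mol
mol N = 2 × 1.420 g N₂ ÷ 28.014 g/mol = 0.10138 mol
Divide by the smallest (0.10138 mol): C 1.667, H 1.667, N 1.000
Multiplying each by 3 gives whole numbers: C 5.00, H 5.00, N 3.00

C5H5N3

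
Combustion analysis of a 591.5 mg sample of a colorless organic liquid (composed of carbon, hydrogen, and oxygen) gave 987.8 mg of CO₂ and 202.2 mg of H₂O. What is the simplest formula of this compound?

C6H6O5

mol C = 0.9878 g CO₂ ÷ 44.009 g/mol = 0.022445 mol
mol H = 2 × 0.2022 g H₂O ÷ 18.015 g/mol = 0.022448 mol
mass O = 0.5915 − (0.26959 + 0.022628) = 0.29928 g → mol O = 0.29928 ÷ 15.999 = 0.018706 mol
Divide by the smallest (0.018706 mol): C 1.200, H 1.200, O 1.000
Multiplying each by 5 gives whole numbers: C 6.00, H 6.00, O 5.00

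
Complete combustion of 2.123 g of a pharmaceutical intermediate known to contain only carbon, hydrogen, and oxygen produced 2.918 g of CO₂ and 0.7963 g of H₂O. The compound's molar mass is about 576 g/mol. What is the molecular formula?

mol C = 2.918 g CO₂ ÷ 44.009 g/mol = 0.066305 mol
mol H = 2 × 0.7963 g H₂O ÷ 18.015 g/mol = 0.088404 mol
mass O = 2.123 − (0.79638 + 0.089111) = 1.2375 g → mol O = 1.2375 ÷ 15.999 = 0.077349 mol
Divide by the smallest (0.066305 mol): C 1.000, H 1.333, O 1.167
Multiplying each by 6 gives whole numbers: C 6.00, H 8.00, O 7.00
Empirical formula: C6H8O7
Empirical-formula mass = 192.12 g/mol; 576 ÷ 192.12 ≈ 3, so the molecular formula is C18H24O21.

C18H24O21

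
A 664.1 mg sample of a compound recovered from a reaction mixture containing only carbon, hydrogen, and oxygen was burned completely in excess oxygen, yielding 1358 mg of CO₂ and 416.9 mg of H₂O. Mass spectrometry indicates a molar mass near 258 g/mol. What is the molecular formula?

mol C = 1.358 g CO₂ ÷ 44.009 g/mol = 0.030857 mol
mol H = 2 × 0.4169 g H₂O ÷ 18.015 g/mol = 0.046284 mol
mass O = 0.6641 − (0.37063 + 0.046654) = 0.24682 g → mol O = 0.24682 ÷ 15.999 = 0.015427 mol
Divide by the smallest (0.015427 mol): C 2.000, H 3.000, O 1.000
Empirical formula: C2H3O
Empirical-formula mass = 43.05 g/mol; 258 ÷ 43.05 ≈ 6, so the molecular formula is C12H18O6.

C12H18O6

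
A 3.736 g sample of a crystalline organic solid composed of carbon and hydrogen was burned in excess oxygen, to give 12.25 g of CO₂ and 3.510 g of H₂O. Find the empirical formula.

mol C = 12.25 g CO₂ ÷ 44.009 g/mol = 0.27835 mol
mol H = 2 × 3.510 g H₂O ÷ 18.015 g/mol = 0.38968 mol
Divide by the smallest (0.27835 mol): C 1.000, H 1.400
Multiplying each by 5 gives whole numbers: C 5.00, H 7.00

C5H7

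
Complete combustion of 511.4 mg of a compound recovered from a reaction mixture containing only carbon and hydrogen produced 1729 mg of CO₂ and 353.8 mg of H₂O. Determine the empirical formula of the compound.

mol C = 1.729 g CO₂ ÷ 44.009 g/mol = 0.039287 mol
mol H = 2 × 0.3538 g H₂O ÷ 18.015 g/mol = 0.039278 mol
Divide by the smallest (0.039278 mol): C 1.000, H 1.000

CH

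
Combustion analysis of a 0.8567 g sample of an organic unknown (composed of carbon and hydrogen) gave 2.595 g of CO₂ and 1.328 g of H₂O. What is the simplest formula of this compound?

mol C = 2.595 g CO₂ ÷ 44.009 g/mol = 0.058965 mol
mol H = 2 × 1.328 g H₂O ÷ 18.015 g/mol = 0.14743 mol
Divide by the smallest (0.058965 mol): C 1.000, H 2.500
Multiplying each by 2 gives whole numbers: C 2.00, H 5.00

C2H5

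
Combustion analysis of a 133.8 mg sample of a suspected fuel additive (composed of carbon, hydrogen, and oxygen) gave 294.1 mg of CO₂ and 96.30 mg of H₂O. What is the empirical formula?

C5H8O2

mol C = 0.2941 g CO₂ ÷ 44.009 g/mol = 0.0066827 mol
mol H = 2 × 0.09630 g H₂O ÷ 18.015 g/mol = 0.010691 mol
mass O = 0.1338 − (0.080266 + 0.010777) = 0.042757 g → mol O = 0.042757 ÷ 15.999 = 0.0026725 mol
Divide by the smallest (0.0026725 mol): C 2.501, H 4.000, O 1.000
Multiplying each by 2 gives whole numbers: C 5.00, H 8.00, O 2.00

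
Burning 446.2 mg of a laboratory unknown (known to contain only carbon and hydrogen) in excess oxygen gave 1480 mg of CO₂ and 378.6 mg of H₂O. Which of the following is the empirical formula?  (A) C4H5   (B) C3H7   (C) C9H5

(A) C4H5

mol C = 1.480 g CO₂ ÷ 44.009 g/mol = 0.033629 mol
mol H = 2 × 0.3786 g H₂O ÷ 18.015 g/mol = 0.042032 mol
Divide by the smallest (0.033629 mol): C 1.000, H 1.250
Multiplying each by 4 gives whole numbers: C 4.00, H 5.00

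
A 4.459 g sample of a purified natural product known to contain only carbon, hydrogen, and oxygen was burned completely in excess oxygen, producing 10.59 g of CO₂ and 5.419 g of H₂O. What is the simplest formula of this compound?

mol C = 10.59 g CO₂ ÷ 44.009 g/mol = 0.24063 mol
mol H = 2 × 5.419 g H₂O ÷ 18.015 g/mol = 0.60161 mol
mass O = 4.459 − (2.8902 + 0.60642) = 0.96234 g → mol O = 0.96234 ÷ 15.999 = 0.060150 mol
Divide by the smallest (0.060150 mol): C 4.001, H 10.002, O 1.000

C4H10O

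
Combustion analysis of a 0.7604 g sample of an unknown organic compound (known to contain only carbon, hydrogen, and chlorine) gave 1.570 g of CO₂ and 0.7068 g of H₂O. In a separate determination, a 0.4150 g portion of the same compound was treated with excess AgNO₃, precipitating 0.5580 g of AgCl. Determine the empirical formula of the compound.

C5H11Cl

mol C = 1.570 g CO₂ ÷ 44.009 g/mol = 0.035675 mol
mol H = 2 × 0.7068 g H₂O ÷ 18.015 g/mol = 0.078468 mol
From the AgCl data: mol Cl per gram of compound = (0.5580 ÷ 143.318) ÷ 0.4150 = 0.0093818 mol/g, so in the 0.7604 g combustion sample mol Cl = 0.0071339 mol
Divide by the smallest (0.0071339 mol): C 5.001, H 10.999, Cl 1.000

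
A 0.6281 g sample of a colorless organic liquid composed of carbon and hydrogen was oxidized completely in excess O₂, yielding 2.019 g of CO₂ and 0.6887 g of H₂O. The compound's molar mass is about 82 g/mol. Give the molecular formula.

mol C = 2.019 g CO₂ ÷ 44.009 g/mol = 0.045877 mol
mol H = 2 × 0.6887 g H₂O ÷ 18.015 g/mol = 0.076459 mol
Divide by the smallest (0.045877 mol): C 1.000, H 1.667
Multiplying each by 3 gives whole numbers: C 3.00, H 5.00
Empirical formula: C3H5
Empirical-formula mass = 41.07 g/mol; 82 ÷ 41.07 ≈ 2, so the molecular formula is C6H10.

C6H10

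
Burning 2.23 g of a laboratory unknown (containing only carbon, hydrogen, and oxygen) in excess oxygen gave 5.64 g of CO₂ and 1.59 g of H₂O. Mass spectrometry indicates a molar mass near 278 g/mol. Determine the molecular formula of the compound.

C16H22O4

mol C = 5.64 g CO₂ ÷ 44.009 g/mol = 0.1282 mol
mol H = 2 × 1.59 g H₂O ÷ 18.015 g/mol = 0.1765 mol
mass O = 2.23 − (1.539 + 0.1779) = 0.5128 g → mol O = 0.5128 ÷ 15.999 = 0.03205 mol
Divide by the smallest (0.03205 mol): C 3.998, H 5.507, O 1.000
Multiplying each by 2 gives whole numbers: C 8.00, H 11.01, O 2.00
Empirical formula: C8H11O2
Empirical-formula mass = 139.17 g/mol; 278 ÷ 139.17 ≈ 2, so the molecular formula is C16H22O4.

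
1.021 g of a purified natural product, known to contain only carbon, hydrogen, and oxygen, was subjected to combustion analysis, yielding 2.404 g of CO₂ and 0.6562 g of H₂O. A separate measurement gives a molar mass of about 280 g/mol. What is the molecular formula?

C15H20O5

mol C = 2.404 g CO₂ ÷ 44.009 g/mol = 0.054625 mol
mol H = 2 × 0.6562 g H₂O ÷ 18.015 g/mol = 0.072850 mol
mass O = 1.021 − (0.65610 + 0.073433) = 0.29146 g → mol O = 0.29146 ÷ 15.999 = 0.018218 mol
Divide by the smallest (0.018218 mol): C 2.998, H 3.999, O 1.000
Empirical formula: C3H4O
Empirical-formula mass = 56.06 g/mol; 280 ÷ 56.06 ≈ 5, so the molecular formula is C15H20O5.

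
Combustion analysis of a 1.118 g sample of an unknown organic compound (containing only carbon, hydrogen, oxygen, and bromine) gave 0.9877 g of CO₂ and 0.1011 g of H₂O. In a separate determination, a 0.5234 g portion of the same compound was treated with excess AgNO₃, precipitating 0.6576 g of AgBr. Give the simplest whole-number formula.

C6H3Br2O4

mol C = 0.9877 g CO₂ ÷ 44.009 g/mol = 0.022443 mol
mol H = 2 × 0.1011 g H₂O ÷ 18.015 g/mol = 0.011224 mol
From the AgBr data: mol Br per gram of compound = (0.6576 ÷ 187.772) ÷ 0.5234 = 0.0066911 mol/g, so in the 1.118 g combustion sample mol Br = 0.0074806 mol
mass O = 1.118 − (0.26956 + 0.011314 + 0.59773) = 0.23939 g → mol O = 0.23939 ÷ 15.999 = 0.014963 mol
Divide by the smallest (0.0074806 mol): C 3.000, H 1.500, Br 1.000, O 2.000
Multiplying each by 2 gives whole numbers: C 6.00, H 3.00, Br 2.00, O 4.00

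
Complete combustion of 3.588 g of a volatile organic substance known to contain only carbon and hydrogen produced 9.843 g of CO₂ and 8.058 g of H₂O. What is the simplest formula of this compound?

CH4

mol C = 9.843 g CO₂ ÷ 44.009 g/mol = 0.22366 mol
mol H = 2 × 8.058 g H₂O ÷ 18.015 g/mol = 0.89459 mol
Divide by the smallest (0.22366 mol): C 1.000, H 4.000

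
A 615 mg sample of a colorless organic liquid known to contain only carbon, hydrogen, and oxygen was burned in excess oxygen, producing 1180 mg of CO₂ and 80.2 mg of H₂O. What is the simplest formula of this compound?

C3HO2

mol C = 1.18 g CO₂ ÷ 44.009 g/mol = 0.02681 mol
mol H = 2 × 0.0802 g H₂O ÷ 18.015 g/mol = 0.008904 mol
mass O = 0.615 − (0.3220 + 0.008975) = 0.2840 g → mol O = 0.2840 ÷ 15.999 = 0.01775 mol
Divide by the smallest (0.008904 mol): C 3.011, H 1.000, O 1.994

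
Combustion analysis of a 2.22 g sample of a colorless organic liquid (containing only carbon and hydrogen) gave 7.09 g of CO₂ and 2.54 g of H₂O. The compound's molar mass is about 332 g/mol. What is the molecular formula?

mol C = 7.09 g CO₂ ÷ 44.009 g/mol = 0.1611 mol
mol H = 2 × 2.54 g H₂O ÷ 18.015 g/mol = 0.2820 mol
Divide by the smallest (0.1611 mol): C 1.000, H 1.750
Multiplying each by 4 gives whole numbers: C 4.00, H 7.00
Empirical formula: C4H7
Empirical-formula mass = 55.10 g/mol; 332 ÷ 55.10 ≈ 6, so the molecular formula is C24H42.

C24H42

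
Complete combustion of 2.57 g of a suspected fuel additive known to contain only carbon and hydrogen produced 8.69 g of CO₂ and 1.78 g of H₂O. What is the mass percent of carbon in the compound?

92.3%

mol C = 8.69 g CO₂ ÷ 44.009 g/mol = 0.1975 mol
mol H = 2 × 1.78 g H₂O ÷ 18.015 g/mol = 0.1976 mol
mass % C = 2.372 g ÷ 2.57 g × 100%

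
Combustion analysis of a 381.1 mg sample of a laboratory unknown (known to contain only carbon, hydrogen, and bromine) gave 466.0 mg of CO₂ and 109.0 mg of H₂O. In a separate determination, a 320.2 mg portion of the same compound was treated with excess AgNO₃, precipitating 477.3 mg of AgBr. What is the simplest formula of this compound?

C7H8Br2

mol C = 0.4660 g CO₂ ÷ 44.009 g/mol = 0.010589 mol
mol H = 2 × 0.1090 g H₂O ÷ 18.015 g/mol = 0.012101 mol
From the AgBr data: mol Br per gram of compound = (0.4773 ÷ 187.772) ÷ 0.3202 = 0.0079385 mol/g, so in the 0.3811 g combustion sample mol Br = 0.0030254 mol
Divide by the smallest (0.0030254 mol): C 3.500, H 4.000, Br 1.000
Multiplying each by 2 gives whole numbers: C 7.00, H 8.00, Br 2.00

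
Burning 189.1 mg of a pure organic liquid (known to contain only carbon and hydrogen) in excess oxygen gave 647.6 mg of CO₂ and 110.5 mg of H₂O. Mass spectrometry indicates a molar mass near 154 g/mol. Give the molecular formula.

mol C = 0.6476 g CO₂ ÷ 44.009 g/mol = 0.014715 mol
mol H = 2 × 0.1105 g H₂O ÷ 18.015 g/mol = 0.012268 mol
Divide by the smallest (0.012268 mol): C 1.200, H 1.000
Multiplying each by 5 gives whole numbers: C 6.00, H 5.00
Empirical formula: C6H5
Empirical-formula mass = 77.11 g/mol; 154 ÷ 77.11 ≈ 2, so the molecular formula is C12H10.

C12H10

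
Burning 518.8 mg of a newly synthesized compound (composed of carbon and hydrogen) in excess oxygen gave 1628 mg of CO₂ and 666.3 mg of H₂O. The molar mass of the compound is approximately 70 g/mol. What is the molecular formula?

C5H10

mol C = 1.628 g CO₂ ÷ 44.009 g/mol = 0.036992 mol
mol H = 2 × 0.6663 g H₂O ÷ 18.015 g/mol = 0.073972 mol
Divide by the smallest (0.036992 mol): C 1.000, H 2.000
Empirical formula: CH2
Empirical-formula mass = 14.03 g/mol; 70 ÷ 14.03 ≈ 5, so the molecular formula is C5H10.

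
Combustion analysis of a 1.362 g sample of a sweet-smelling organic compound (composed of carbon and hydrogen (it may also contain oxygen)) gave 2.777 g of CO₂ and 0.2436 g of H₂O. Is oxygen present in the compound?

mol C = 2.777 g CO₂ ÷ 44.009 g/mol = 0.063101 mol
mol H = 2 × 0.2436 g H₂O ÷ 18.015 g/mol = 0.027044 mol
C and H account for only 0.78516 g of the 1.362 g sample; the remaining 0.57684 g must be oxygen.

yes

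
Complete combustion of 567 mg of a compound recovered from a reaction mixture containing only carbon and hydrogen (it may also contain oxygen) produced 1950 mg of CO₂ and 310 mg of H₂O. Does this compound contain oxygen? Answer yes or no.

mol C = 1.95 g CO₂ ÷ 44.009 g/mol = 0.04431 mol
mol H = 2 × 0.310 g H₂O ÷ 18.015 g/mol = 0.03442 mol
C and H together account for 0.5669 g — essentially the entire 0.567 g sample — so the compound contains no oxygen.

no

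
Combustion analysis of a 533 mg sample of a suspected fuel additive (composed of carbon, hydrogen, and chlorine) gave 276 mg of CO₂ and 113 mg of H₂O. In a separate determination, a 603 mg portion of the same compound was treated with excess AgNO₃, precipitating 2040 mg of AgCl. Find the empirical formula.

mol C = 0.276 g CO₂ ÷ 44.009 g/mol = 0.006271 mol
mol H = 2 × 0.113 g H₂O ÷ 18.015 g/mol = 0.01255 mol
From the AgCl data: mol Cl per gram of compound = (2.04 ÷ 143.318) ÷ 0.603 = 0.02361 mol/g, so in the 0.533 g combustion sample mol Cl = 0.01258 mol
Divide by the smallest (0.006271 mol): C 1.000, H 2.000, Cl 2.006

CH2Cl2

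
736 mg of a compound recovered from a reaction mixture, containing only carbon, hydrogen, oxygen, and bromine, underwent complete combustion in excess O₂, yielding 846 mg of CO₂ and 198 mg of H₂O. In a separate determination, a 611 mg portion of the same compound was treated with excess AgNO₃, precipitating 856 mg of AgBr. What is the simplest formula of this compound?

mol C = 0.846 g CO₂ ÷ 44.009 g/mol = 0.01922 mol
mol H = 2 × 0.198 g H₂O ÷ 18.015 g/mol = 0.02198 mol
From the AgBr data: mol Br per gram of compound = (0.856 ÷ 187.772) ÷ 0.611 = 0.007461 mol/g, so in the 0.736 g combustion sample mol Br = 0.005491 mol
mass O = 0.736 − (0.2309 + 0.02216 + 0.4388) = 0.04417 g → mol O = 0.04417 ÷ 15.999 = 0.002761 mol
Divide by the smallest (0.002761 mol): C 6.963, H 7.962, Br 1.989, O 1.000

C7H8Br2O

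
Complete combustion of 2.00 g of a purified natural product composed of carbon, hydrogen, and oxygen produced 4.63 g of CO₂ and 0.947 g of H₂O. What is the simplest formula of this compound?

mol C = 4.63 g CO₂ ÷ 44.009 g/mol = 0.1052 mol
mol H = 2 × 0.947 g H₂O ÷ 18.015 g/mol = 0.1051 mol
mass O = 2.00 − (1.264 + 0.1060) = 0.6304 g → mol O = 0.6304 ÷ 15.999 = 0.03940 mol
Divide by the smallest (0.03940 mol): C 2.670, H 2.668, O 1.000
Multiplying each by 3 gives whole numbers: C 8.01, H 8.00, O 3.00

C8H8O3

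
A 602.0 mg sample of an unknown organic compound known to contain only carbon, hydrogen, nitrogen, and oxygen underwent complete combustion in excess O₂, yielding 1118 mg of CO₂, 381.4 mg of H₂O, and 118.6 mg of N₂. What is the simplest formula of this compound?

C3H5NO

mol C = 1.118 g CO₂ ÷ 44.009 g/mol = 0.025404 mol
mol H = 2 × 0.3814 g H₂O ÷ 18.015 g/mol = 0.042342 mol
mol N = 2 × 0.1186 g N₂ ÷ 28.014 g/mol = 0.0084672 mol
mass O = 0.6020 − (0.30513 + 0.042681 + 0.11860) = 0.13559 g → mol O = 0.13559 ÷ 15.999 = 0.0084751 mol
Divide by the smallest (0.0084672 mol): C 3.000, H 5.001, N 1.000, O 1.001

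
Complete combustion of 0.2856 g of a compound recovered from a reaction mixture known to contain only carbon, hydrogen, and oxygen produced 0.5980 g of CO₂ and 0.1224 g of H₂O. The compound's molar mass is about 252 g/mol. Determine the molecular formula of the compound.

C12H12O6

mol C = 0.5980 g CO₂ ÷ 44.009 g/mol = 0.013588 mol
mol H = 2 × 0.1224 g H₂O ÷ 18.015 g/mol = 0.013589 mol
mass O = 0.2856 − (0.16321 + 0.013697) = 0.10870 g → mol O = 0.10870 ÷ 15.999 = 0.0067939 mol
Divide by the smallest (0.0067939 mol): C 2.000, H 2.000, O 1.000
Empirical formula: C2H2O
Empirical-formula mass = 42.04 g/mol; 252 ÷ 42.04 ≈ 6, so the molecular formula is C12H12O6.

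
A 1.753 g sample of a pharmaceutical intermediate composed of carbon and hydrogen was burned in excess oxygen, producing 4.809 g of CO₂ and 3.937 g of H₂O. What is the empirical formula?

mol C = 4.809 g CO₂ ÷ 44.009 g/mol = 0.10927 mol
mol H = 2 × 3.937 g H₂O ÷ 18.015 g/mol = 0.43708 mol
Divide by the smallest (0.10927 mol): C 1.000, H 4.000

CH4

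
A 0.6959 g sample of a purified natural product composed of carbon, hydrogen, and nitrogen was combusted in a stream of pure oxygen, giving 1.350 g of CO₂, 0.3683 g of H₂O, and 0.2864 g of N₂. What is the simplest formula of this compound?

mol C = 1.350 g CO₂ ÷ 44.009 g/mol = 0.030676 mol
mol H = 2 × 0.3683 g H₂O ÷ 18.015 g/mol = 0.040888 mol
mol N = 2 × 0.2864 g N₂ ÷ 28.014 g/mol = 0.020447 mol
Divide by the smallest (0.020447 mol): C 1.500, H 2.000, N 1.000
Multiplying each by 2 gives whole numbers: C 3.00, H 4.00, N 2.00

C3H4N2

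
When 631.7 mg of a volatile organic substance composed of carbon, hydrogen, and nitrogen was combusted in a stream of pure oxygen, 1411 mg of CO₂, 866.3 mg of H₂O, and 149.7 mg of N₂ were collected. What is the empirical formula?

mol C = 1.411 g CO₂ ÷ 44.009 g/mol = 0.032062 mol
mol H = 2 × 0.8663 g H₂O ÷ 18.015 g/mol = 0.096175 mol
mol N = 2 × 0.1497 g N₂ ÷ 28.014 g/mol = 0.010688 mol
Divide by the smallest (0.010688 mol): C 3.000, H 8.999, N 1.000

C3H9N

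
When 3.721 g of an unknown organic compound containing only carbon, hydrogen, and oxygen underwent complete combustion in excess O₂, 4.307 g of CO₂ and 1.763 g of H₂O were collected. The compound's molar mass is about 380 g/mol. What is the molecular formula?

mol C = 4.307 g CO₂ ÷ 44.009 g/mol = 0.097866 mol
mol H = 2 × 1.763 g H₂O ÷ 18.015 g/mol = 0.19573 mol
mass O = 3.721 − (1.1755 + 0.19729) = 2.3482 g → mol O = 2.3482 ÷ 15.999 = 0.14677 mol
Divide by the smallest (0.097866 mol): C 1.000, H 2.000, O 1.500
Multiplying each by 2 gives whole numbers: C 2.00, H 4.00, O 3.00
Empirical formula: C2H4O3
Empirical-formula mass = 76.05 g/mol; 380 ÷ 76.05 ≈ 5, so the molecular formula is C10H20O15.

C10H20O15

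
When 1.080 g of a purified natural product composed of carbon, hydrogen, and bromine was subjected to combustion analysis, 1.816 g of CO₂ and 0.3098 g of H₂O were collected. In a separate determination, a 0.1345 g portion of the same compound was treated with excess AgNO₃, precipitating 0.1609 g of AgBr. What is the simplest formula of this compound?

mol C = 1.816 g CO₂ ÷ 44.009 g/mol = 0.041264 mol
mol H = 2 × 0.3098 g H₂O ÷ 18.015 g/mol = 0.034394 mol
From the AgBr data: mol Br per gram of compound = (0.1609 ÷ 187.772) ÷ 0.1345 = 0.0063709 mol/g, so in the 1.080 g combustion sample mol Br = 0.0068806 mol
Divide by the smallest (0.0068806 mol): C 5.997, H 4.999, Br 1.000

C6H5Br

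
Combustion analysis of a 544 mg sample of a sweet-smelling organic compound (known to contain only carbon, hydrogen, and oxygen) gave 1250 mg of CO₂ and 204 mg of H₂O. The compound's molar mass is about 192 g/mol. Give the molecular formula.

C10H8O4

mol C = 1.25 g CO₂ ÷ 44.009 g/mol = 0.02840 mol
mol H = 2 × 0.204 g H₂O ÷ 18.015 g/mol = 0.02265 mol
mass O = 0.544 − (0.3412 + 0.02283) = 0.1800 g → mol O = 0.1800 ÷ 15.999 = 0.01125 mol
Divide by the smallest (0.01125 mol): C 2.524, H 2.013, O 1.000
Multiplying each by 2 gives whole numbers: C 5.05, H 4.03, O 2.00
Empirical formula: C5H4O2
Empirical-formula mass = 96.08 g/mol; 192 ÷ 96.08 ≈ 2, so the molecular formula is C10H8O4.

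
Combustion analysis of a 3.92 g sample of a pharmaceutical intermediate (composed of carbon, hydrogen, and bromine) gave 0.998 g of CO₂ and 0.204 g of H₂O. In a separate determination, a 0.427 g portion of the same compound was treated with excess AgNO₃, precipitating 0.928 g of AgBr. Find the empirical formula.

mol C = 0.998 g CO₂ ÷ 44.009 g/mol = 0.02268 mol
mol H = 2 × 0.204 g H₂O ÷ 18.015 g/mol = 0.02265 mol
From the AgBr data: mol Br per gram of compound = (0.928 ÷ 187.772) ÷ 0.427 = 0.01157 mol/g, so in the 3.92 g combustion sample mol Br = 0.04537 mol
Divide by the smallest (0.02265 mol): C 1.001, H 1.000, Br 2.003

CHBr2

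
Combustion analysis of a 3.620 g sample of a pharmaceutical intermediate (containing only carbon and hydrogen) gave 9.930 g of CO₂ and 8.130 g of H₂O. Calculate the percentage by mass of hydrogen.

mol C = 9.930 g CO₂ ÷ 44.009 g/mol = 0.22564 mol
mol H = 2 × 8.130 g H₂O ÷ 18.015 g/mol = 0.90258 mol
mass % H = 0.90980 g ÷ 3.620 g × 100%

25.13%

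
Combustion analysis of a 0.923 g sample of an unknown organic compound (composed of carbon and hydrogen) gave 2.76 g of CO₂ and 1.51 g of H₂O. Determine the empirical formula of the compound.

mol C = 2.76 g CO₂ ÷ 44.009 g/mol = 0.06271 mol
mol H = 2 × 1.51 g H₂O ÷ 18.015 g/mol = 0.1676 mol
Divide by the smallest (0.06271 mol): C 1.000, H 2.673
Multiplying each by 3 gives whole numbers: C 3.00, H 8.02

C3H8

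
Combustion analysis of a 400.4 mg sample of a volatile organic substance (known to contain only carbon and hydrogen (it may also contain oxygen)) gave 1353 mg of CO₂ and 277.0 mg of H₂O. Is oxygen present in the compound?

no

mol C = 1.353 g CO₂ ÷ 44.009 g/mol = 0.030744 mol
mol H = 2 × 0.2770 g H₂O ÷ 18.015 g/mol = 0.030752 mol
C and H together account for 0.40026 g — essentially the entire 0.4004 g sample — so the compound contains no oxygen.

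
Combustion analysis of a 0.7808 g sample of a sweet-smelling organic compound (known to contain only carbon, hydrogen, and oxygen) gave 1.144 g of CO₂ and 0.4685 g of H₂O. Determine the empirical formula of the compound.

CH2O

mol C = 1.144 g CO₂ ÷ 44.009 g/mol = 0.025995 mol
mol H = 2 × 0.4685 g H₂O ÷ 18.015 g/mol = 0.052012 mol
mass O = 0.7808 − (0.31222 + 0.052428) = 0.41615 g → mol O = 0.41615 ÷ 15.999 = 0.026011 mol
Divide by the smallest (0.025995 mol): C 1.000, H 2.001, O 1.001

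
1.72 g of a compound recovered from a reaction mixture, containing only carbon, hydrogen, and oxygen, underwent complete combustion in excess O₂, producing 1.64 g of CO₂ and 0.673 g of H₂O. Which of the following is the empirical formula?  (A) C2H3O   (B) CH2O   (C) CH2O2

mol C = 1.64 g CO₂ ÷ 44.009 g/mol = 0.03727 mol
mol H = 2 × 0.673 g H₂O ÷ 18.015 g/mol = 0.07472 mol
mass O = 1.72 − (0.4476 + 0.07531) = 1.197 g → mol O = 1.197 ÷ 15.999 = 0.07482 mol
Divide by the smallest (0.03727 mol): C 1.000, H 2.005, O 2.008

(C) CH2O2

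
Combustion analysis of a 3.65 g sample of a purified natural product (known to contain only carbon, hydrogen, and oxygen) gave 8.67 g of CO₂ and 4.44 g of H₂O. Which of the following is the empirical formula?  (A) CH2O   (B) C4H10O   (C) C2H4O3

(B) C4H10O

mol C = 8.67 g CO₂ ÷ 44.009 g/mol = 0.1970 mol
mol H = 2 × 4.44 g H₂O ÷ 18.015 g/mol = 0.4929 mol
mass O = 3.65 − (2.366 + 0.4969) = 0.7869 g → mol O = 0.7869 ÷ 15.999 = 0.04918 mol
Divide by the smallest (0.04918 mol): C 4.005, H 10.022, O 1.000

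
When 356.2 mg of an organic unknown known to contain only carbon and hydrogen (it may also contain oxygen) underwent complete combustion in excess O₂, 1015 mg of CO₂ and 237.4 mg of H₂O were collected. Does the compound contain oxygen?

yes

mol C = 1.015 g CO₂ ÷ 44.009 g/mol = 0.023063 mol
mol H = 2 × 0.2374 g H₂O ÷ 18.015 g/mol = 0.026356 mol
C and H account for only 0.30358 g of the 0.3562 g sample; the remaining 0.052618 g must be oxygen.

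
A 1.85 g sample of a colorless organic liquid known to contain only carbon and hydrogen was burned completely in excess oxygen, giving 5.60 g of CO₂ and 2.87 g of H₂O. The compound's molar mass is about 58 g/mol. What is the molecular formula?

mol C = 5.60 g CO₂ ÷ 44.009 g/mol = 0.1272 mol
mol H = 2 × 2.87 g H₂O ÷ 18.015 g/mol = 0.3186 mol
Divide by the smallest (0.1272 mol): C 1.000, H 2.504
Multiplying each by 2 gives whole numbers: C 2.00, H 5.01
Empirical formula: C2H5
Empirical-formula mass = 29.06 g/mol; 58 ÷ 29.06 ≈ 2, so the molecular formula is C4H10.

C4H10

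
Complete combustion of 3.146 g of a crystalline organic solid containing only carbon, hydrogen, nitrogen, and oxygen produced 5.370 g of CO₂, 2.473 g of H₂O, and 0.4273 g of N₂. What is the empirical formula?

mol C = 5.370 g CO₂ ÷ 44.009 g/mol = 0.12202 mol
mol H = 2 × 2.473 g H₂O ÷ 18.015 g/mol = 0.27455 mol
mol N = 2 × 0.4273 g N₂ ÷ 28.014 g/mol = 0.030506 mol
mass O = 3.146 − (1.4656 + 0.27675 + 0.42730) = 0.97637 g → mol O = 0.97637 ÷ 15.999 = 0.061027 mol
Divide by the smallest (0.030506 mol): C 4.000, H 9.000, N 1.000, O 2.000

C4H9NO2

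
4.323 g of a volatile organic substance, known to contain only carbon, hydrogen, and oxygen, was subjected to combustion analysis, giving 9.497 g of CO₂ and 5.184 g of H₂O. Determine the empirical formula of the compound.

C3H8O

mol C = 9.497 g CO₂ ÷ 44.009 g/mol = 0.21580 mol
mol H = 2 × 5.184 g H₂O ÷ 18.015 g/mol = 0.57552 mol
mass O = 4.323 − (2.5919 + 0.58012) = 1.1509 g → mol O = 1.1509 ÷ 15.999 = 0.071938 mol
Divide by the smallest (0.071938 mol): C 3.000, H 8.000, O 1.000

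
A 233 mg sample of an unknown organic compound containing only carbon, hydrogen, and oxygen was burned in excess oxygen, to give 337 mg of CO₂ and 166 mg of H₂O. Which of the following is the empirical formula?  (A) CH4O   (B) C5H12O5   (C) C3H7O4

mol C = 0.337 g CO₂ ÷ 44.009 g/mol = 0.007658 mol
mol H = 2 × 0.166 g H₂O ÷ 18.015 g/mol = 0.01843 mol
mass O = 0.233 − (0.09197 + 0.01858) = 0.1224 g → mol O = 0.1224 ÷ 15.999 = 0.007654 mol
Divide by the smallest (0.007654 mol): C 1.001, H 2.408, O 1.000
Multiplying each by 5 gives whole numbers: C 5.00, H 12.04, O 5.00

(B) C5H12O5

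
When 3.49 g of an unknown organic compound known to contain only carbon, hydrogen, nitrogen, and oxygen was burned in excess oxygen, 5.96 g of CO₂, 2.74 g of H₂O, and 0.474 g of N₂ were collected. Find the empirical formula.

mol C = 5.96 g CO₂ ÷ 44.009 g/mol = 0.1354 mol
mol H = 2 × 2.74 g H₂O ÷ 18.015 g/mol = 0.3042 mol
mol N = 2 × 0.474 g N₂ ÷ 28.014 g/mol = 0.03384 mol
mass O = 3.49 − (1.627 + 0.3066 + 0.4740) = 1.083 g → mol O = 1.083 ÷ 15.999 = 0.06768 mol
Divide by the smallest (0.03384 mol): C 4.002, H 8.989, N 1.000, O 2.000

C4H9NO2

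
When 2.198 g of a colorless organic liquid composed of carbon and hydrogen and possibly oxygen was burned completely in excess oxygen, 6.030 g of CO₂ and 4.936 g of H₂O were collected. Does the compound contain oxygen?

no

mol C = 6.030 g CO₂ ÷ 44.009 g/mol = 0.13702 mol
mol H = 2 × 4.936 g H₂O ÷ 18.015 g/mol = 0.54799 mol
C and H together account for 2.1981 g — essentially the entire 2.198 g sample — so the compound contains no oxygen.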